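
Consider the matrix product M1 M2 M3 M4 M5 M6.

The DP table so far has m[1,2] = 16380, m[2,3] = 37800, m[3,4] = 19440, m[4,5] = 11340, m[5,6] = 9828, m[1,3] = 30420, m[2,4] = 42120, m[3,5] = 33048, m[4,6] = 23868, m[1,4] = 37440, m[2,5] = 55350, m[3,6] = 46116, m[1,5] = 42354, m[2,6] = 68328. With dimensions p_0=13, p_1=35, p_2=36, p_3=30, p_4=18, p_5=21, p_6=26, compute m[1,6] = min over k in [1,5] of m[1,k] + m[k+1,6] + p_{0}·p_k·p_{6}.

m[1,6] = min over k∈[1,5] of m[1,k]+m[k+1,6]+p_{0}·p_k·p_{6}.
k=1: 0 + 68328 + 13·35·26 = 80158; k=2: 16380 + 46116 + 13·36·26 = 74664; k=3: 30420 + 23868 + 13·30·26 = 64428; k=4: 37440 + 9828 + 13·18·26 = 53352; k=5: 42354 + 0 + 13·21·26 = 49452.
Minimum: 49452 at k=5.

49452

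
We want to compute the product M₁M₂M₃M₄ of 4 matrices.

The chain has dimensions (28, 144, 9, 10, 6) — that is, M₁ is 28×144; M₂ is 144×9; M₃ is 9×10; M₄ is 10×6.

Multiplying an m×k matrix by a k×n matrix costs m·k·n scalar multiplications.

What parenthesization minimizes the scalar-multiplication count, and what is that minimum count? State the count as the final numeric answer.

Adjacent pairs: M₁M₂ = 28·144·9 = 36288; M₂M₃ = 144·9·10 = 12960; M₃M₄ = 9·10·6 = 540.
Length 3: M₁..M₃: k=1: 0+12960+28·144·10=53280; k=2: 36288+0+28·9·10=38808 → min 38808 | M₂..M₄: k=2: 0+540+144·9·6=8316; k=3: 12960+0+144·10·6=21600 → min 8316.
Length 4: M₁..M₄: k=1: 0+8316+28·144·6=32508; k=2: 36288+540+28·9·6=38340; k=3: 38808+0+28·10·6=40488 → min 32508.
Optimal parenthesization: (M₁(M₂(M₃M₄))) with cost 32508.

32508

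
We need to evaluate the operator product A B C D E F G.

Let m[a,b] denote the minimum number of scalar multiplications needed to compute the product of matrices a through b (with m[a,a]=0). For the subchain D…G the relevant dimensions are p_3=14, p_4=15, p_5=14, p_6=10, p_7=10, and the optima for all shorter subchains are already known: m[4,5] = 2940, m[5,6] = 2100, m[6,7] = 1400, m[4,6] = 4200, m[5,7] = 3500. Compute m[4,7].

m[4,7] = min over k∈[4,6] of m[4,k]+m[k+1,7]+p_{3}·p_k·p_{7}.
k=4: 0 + 3500 + 14·15·10 = 5600; k=5: 2940 + 1400 + 14·14·10 = 6300; k=6: 4200 + 0 + 14·10·10 = 5600.
Minimum: 5600 at k=4.

5600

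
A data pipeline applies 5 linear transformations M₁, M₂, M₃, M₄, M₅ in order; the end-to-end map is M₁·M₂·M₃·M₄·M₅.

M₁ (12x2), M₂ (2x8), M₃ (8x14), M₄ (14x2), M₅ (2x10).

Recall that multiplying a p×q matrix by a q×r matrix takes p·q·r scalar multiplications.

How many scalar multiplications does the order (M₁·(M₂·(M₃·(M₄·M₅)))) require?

(M₄·M₅): 14×2 by 2×10 → 14×10, cost 14·2·10 = 280
(M₃·(M₄·M₅)): 8×14 by 14×10 → 8×10, cost 8·14·10 = 1120; cumulative 1400
(M₂·(M₃·(M₄·M₅))): 2×8 by 8×10 → 2×10, cost 2·8·10 = 160; cumulative 1560
(M₁·(M₂·(M₃·(M₄·M₅)))): 12×2 by 2×10 → 12×10, cost 12·2·10 = 240; cumulative 1800
Total: 1800 scalar multiplications.

1800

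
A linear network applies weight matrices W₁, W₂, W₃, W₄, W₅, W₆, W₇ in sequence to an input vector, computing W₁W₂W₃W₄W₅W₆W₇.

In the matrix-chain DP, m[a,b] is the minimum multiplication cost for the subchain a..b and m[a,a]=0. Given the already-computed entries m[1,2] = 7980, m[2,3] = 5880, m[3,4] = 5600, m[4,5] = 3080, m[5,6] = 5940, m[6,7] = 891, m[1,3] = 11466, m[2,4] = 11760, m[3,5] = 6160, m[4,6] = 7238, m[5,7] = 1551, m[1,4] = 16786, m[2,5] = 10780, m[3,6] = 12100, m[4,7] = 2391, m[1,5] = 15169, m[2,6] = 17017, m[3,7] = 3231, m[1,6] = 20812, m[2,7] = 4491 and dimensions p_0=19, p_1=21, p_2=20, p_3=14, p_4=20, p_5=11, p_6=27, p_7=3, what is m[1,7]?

m[1,7] = min over k∈[1,6] of m[1,k]+m[k+1,7]+p_{0}·p_k·p_{7}.
k=1: 0 + 4491 + 19·21·3 = 5688; k=2: 7980 + 3231 + 19·20·3 = 12351; k=3: 11466 + 2391 + 19·14·3 = 14655; k=4: 16786 + 1551 + 19·20·3 = 19477; k=5: 15169 + 891 + 19·11·3 = 16687; k=6: 20812 + 0 + 19·27·3 = 22351.
Minimum: 5688 at k=1.

5688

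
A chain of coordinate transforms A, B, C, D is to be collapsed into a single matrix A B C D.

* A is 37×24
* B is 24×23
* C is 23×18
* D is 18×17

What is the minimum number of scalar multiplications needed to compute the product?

31518

Adjacent pairs: AB = 37·24·23 = 20424; BC = 24·23·18 = 9936; CD = 23·18·17 = 7038.
Length 3: A..C: k=1: 0+9936+37·24·18=25920; k=2: 20424+0+37·23·18=35742 → min 25920 | B..D: k=2: 0+7038+24·23·17=16422; k=3: 9936+0+24·18·17=17280 → min 16422.
Length 4: A..D: k=1: 0+16422+37·24·17=31518; k=2: 20424+7038+37·23·17=41929; k=3: 25920+0+37·18·17=37242 → min 31518.
Optimal order: (A (B (C D))) with cost 31518.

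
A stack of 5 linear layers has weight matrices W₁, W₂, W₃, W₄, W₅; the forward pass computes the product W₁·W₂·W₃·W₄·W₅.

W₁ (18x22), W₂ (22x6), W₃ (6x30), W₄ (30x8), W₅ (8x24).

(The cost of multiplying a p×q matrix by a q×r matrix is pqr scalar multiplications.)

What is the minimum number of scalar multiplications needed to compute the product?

7560

Adjacent pairs: W₁W₂ = 18·22·6 = 2376; W₂W₃ = 22·6·30 = 3960; W₃W₄ = 6·30·8 = 1440; W₄W₅ = 30·8·24 = 5760.
Length 3: W₁..W₃: k=1: 0+3960+18·22·30=15840; k=2: 2376+0+18·6·30=5616 → min 5616 | W₂..W₄: k=2: 0+1440+22·6·8=2496; k=3: 3960+0+22·30·8=9240 → min 2496 | W₃..W₅: k=3: 0+5760+6·30·24=10080; k=4: 1440+0+6·8·24=2592 → min 2592.
Length 4: W₁..W₄: k=1: 0+2496+18·22·8=5664; k=2: 2376+1440+18·6·8=4680; k=3: 5616+0+18·30·8=9936 → min 4680 | W₂..W₅: k=2: 0+2592+22·6·24=5760; k=3: 3960+5760+22·30·24=25560; k=4: 2496+0+22·8·24=6720 → min 5760.
Length 5: W₁..W₅: k=1: 0+5760+18·22·24=15264; k=2: 2376+2592+18·6·24=7560; k=3: 5616+5760+18·30·24=24336; k=4: 4680+0+18·8·24=8136 → min 7560.
Optimal order: ((W₁·W₂)·((W₃·W₄)·W₅)) with cost 7560.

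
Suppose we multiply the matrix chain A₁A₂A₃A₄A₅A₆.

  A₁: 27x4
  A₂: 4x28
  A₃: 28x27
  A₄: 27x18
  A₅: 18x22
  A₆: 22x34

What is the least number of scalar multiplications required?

13216

Adjacent pairs: A₁A₂ = 27·4·28 = 3024; A₂A₃ = 4·28·27 = 3024; A₃A₄ = 28·27·18 = 13608; A₄A₅ = 27·18·22 = 10692; A₅A₆ = 18·22·34 = 13464.
Length 3: A₁..A₃: k=1: 0+3024+27·4·27=5940; k=2: 3024+0+27·28·27=23436 → min 5940 | A₂..A₄: k=2: 0+13608+4·28·18=15624; k=3: 3024+0+4·27·18=4968 → min 4968 | A₃..A₅: k=3: 0+10692+28·27·22=27324; k=4: 13608+0+28·18·22=24696 → min 24696 | A₄..A₆: k=4: 0+13464+27·18·34=29988; k=5: 10692+0+27·22·34=30888 → min 29988.
Length 4: A₁..A₄: k=1: 0+4968+27·4·18=6912; k=2: 3024+13608+27·28·18=30240; k=3: 5940+0+27·27·18=19062 → min 6912 | A₂..A₅: k=2: 0+24696+4·28·22=27160; k=3: 3024+10692+4·27·22=16092; k=4: 4968+0+4·18·22=6552 → min 6552 | A₃..A₆: k=3: 0+29988+28·27·34=55692; k=4: 13608+13464+28·18·34=44208; k=5: 24696+0+28·22·34=45640 → min 44208.
Length 5: A₁..A₅: k=1: 0+6552+27·4·22=8928; k=2: 3024+24696+27·28·22=44352; k=3: 5940+10692+27·27·22=32670; k=4: 6912+0+27·18·22=17604 → min 8928 | A₂..A₆: k=2: 0+44208+4·28·34=48016; k=3: 3024+29988+4·27·34=36684; k=4: 4968+13464+4·18·34=20880; k=5: 6552+0+4·22·34=9544 → min 9544.
Length 6: A₁..A₆: k=1: 0+9544+27·4·34=13216; k=2: 3024+44208+27·28·34=72936; k=3: 5940+29988+27·27·34=60714; k=4: 6912+13464+27·18·34=36900; k=5: 8928+0+27·22·34=29124 → min 13216.
Optimal order: (A₁((((A₂A₃)A₄)A₅)A₆)) with cost 13216.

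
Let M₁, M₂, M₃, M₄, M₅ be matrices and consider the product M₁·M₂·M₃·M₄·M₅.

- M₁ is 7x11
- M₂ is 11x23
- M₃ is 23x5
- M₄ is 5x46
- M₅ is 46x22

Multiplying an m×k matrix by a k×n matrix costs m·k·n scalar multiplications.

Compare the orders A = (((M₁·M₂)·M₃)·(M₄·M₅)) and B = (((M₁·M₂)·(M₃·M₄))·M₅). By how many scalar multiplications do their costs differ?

13145

Order A = (((M₁·M₂)·M₃)·(M₄·M₅)): (M₁·M₂): 7×11 by 11×23 → 7×23, cost 7·11·23 = 1771; ((M₁·M₂)·M₃): 7×23 by 23×5 → 7×5, cost 7·23·5 = 805; cumulative 2576; (M₄·M₅): 5×46 by 46×22 → 5×22, cost 5·46·22 = 5060; (((M₁·M₂)·M₃)·(M₄·M₅)): 7×5 by 5×22 → 7×22, cost 7·5·22 = 770; cumulative 8406. Total 8406.
Order B = (((M₁·M₂)·(M₃·M₄))·M₅): (M₁·M₂): 7×11 by 11×23 → 7×23, cost 7·11·23 = 1771; (M₃·M₄): 23×5 by 5×46 → 23×46, cost 23·5·46 = 5290; ((M₁·M₂)·(M₃·M₄)): 7×23 by 23×46 → 7×46, cost 7·23·46 = 7406; cumulative 14467; (((M₁·M₂)·(M₃·M₄))·M₅): 7×46 by 46×22 → 7×22, cost 7·46·22 = 7084; cumulative 21551. Total 21551.
Difference: |8406 − 21551| = 13145.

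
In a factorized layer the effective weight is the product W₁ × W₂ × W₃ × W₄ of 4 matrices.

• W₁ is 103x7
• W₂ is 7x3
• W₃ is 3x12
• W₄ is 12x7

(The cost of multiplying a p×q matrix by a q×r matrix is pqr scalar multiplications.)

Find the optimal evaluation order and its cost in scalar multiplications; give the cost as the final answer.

4578

Adjacent pairs: W₁W₂ = 103·7·3 = 2163; W₂W₃ = 7·3·12 = 252; W₃W₄ = 3·12·7 = 252.
Length 3: W₁..W₃: k=1: 0+252+103·7·12=8904; k=2: 2163+0+103·3·12=5871 → min 5871 | W₂..W₄: k=2: 0+252+7·3·7=399; k=3: 252+0+7·12·7=840 → min 399.
Length 4: W₁..W₄: k=1: 0+399+103·7·7=5446; k=2: 2163+252+103·3·7=4578; k=3: 5871+0+103·12·7=14523 → min 4578.
Optimal parenthesization: ((W₁ × W₂) × (W₃ × W₄)) with cost 4578.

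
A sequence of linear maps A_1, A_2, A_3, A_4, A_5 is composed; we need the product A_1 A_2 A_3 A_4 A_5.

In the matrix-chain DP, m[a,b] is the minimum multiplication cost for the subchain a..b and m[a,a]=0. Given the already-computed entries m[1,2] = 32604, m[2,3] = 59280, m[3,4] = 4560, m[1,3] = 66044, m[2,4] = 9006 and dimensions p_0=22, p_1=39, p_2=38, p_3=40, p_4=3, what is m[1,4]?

m[1,4] = min over k∈[1,3] of m[1,k]+m[k+1,4]+p_{0}·p_k·p_{4}.
k=1: 0 + 9006 + 22·39·3 = 11580; k=2: 32604 + 4560 + 22·38·3 = 39672; k=3: 66044 + 0 + 22·40·3 = 68684.
Minimum: 11580 at k=1.

11580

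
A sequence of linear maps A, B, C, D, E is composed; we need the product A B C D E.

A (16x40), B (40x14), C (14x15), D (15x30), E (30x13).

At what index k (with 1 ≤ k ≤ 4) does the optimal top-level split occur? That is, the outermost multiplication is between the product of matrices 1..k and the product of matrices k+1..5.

2

Adjacent pairs: AB = 16·40·14 = 8960; BC = 40·14·15 = 8400; CD = 14·15·30 = 6300; DE = 15·30·13 = 5850.
Length 3: A..C: k=1: 0+8400+16·40·15=18000; k=2: 8960+0+16·14·15=12320 → min 12320 | B..D: k=2: 0+6300+40·14·30=23100; k=3: 8400+0+40·15·30=26400 → min 23100 | C..E: k=3: 0+5850+14·15·13=8580; k=4: 6300+0+14·30·13=11760 → min 8580.
Length 4: A..D: k=1: 0+23100+16·40·30=42300; k=2: 8960+6300+16·14·30=21980; k=3: 12320+0+16·15·30=19520 → min 19520 | B..E: k=2: 0+8580+40·14·13=15860; k=3: 8400+5850+40·15·13=22050; k=4: 23100+0+40·30·13=38700 → min 15860.
Top-level splits: k=1: (A..A)·(B..E) → 0+15860+16·40·13 = 24180; k=2: (A..B)·(C..E) → 8960+8580+16·14·13 = 20452; k=3: (A..C)·(D..E) → 12320+5850+16·15·13 = 21290; k=4: (A..D)·(E..E) → 19520+0+16·30·13 = 25760.
Best split is after B, i.e. k = 2.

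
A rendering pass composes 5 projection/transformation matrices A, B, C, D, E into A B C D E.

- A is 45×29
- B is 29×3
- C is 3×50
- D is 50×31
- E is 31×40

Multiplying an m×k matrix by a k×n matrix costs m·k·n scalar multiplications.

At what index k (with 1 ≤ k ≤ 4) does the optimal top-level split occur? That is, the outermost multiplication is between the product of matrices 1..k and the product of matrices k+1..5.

2

Adjacent pairs: AB = 45·29·3 = 3915; BC = 29·3·50 = 4350; CD = 3·50·31 = 4650; DE = 50·31·40 = 62000.
Length 3: A..C: k=1: 0+4350+45·29·50=69600; k=2: 3915+0+45·3·50=10665 → min 10665 | B..D: k=2: 0+4650+29·3·31=7347; k=3: 4350+0+29·50·31=49300 → min 7347 | C..E: k=3: 0+62000+3·50·40=68000; k=4: 4650+0+3·31·40=8370 → min 8370.
Length 4: A..D: k=1: 0+7347+45·29·31=47802; k=2: 3915+4650+45·3·31=12750; k=3: 10665+0+45·50·31=80415 → min 12750 | B..E: k=2: 0+8370+29·3·40=11850; k=3: 4350+62000+29·50·40=124350; k=4: 7347+0+29·31·40=43307 → min 11850.
Top-level splits: k=1: (A..A)·(B..E) → 0+11850+45·29·40 = 64050; k=2: (A..B)·(C..E) → 3915+8370+45·3·40 = 17685; k=3: (A..C)·(D..E) → 10665+62000+45·50·40 = 162665; k=4: (A..D)·(E..E) → 12750+0+45·31·40 = 68550.
Best split is after B, i.e. k = 2.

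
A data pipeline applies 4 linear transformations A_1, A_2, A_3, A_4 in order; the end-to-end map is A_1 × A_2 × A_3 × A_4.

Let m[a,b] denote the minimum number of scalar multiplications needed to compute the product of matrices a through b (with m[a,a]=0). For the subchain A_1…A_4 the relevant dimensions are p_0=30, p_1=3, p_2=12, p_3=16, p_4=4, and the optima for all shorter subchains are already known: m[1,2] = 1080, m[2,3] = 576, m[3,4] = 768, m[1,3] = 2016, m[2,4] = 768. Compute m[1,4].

1128

m[1,4] = min over k∈[1,3] of m[1,k]+m[k+1,4]+p_{0}·p_k·p_{4}.
k=1: 0 + 768 + 30·3·4 = 1128; k=2: 1080 + 768 + 30·12·4 = 3288; k=3: 2016 + 0 + 30·16·4 = 3936.
Minimum: 1128 at k=1.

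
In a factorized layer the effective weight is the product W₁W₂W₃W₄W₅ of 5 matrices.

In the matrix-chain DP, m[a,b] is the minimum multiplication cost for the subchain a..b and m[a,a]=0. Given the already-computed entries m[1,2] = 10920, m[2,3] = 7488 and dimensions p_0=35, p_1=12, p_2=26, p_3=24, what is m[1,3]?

17568

m[1,3] = min over k∈[1,2] of m[1,k]+m[k+1,3]+p_{0}·p_k·p_{3}.
k=1: 0 + 7488 + 35·12·24 = 17568; k=2: 10920 + 0 + 35·26·24 = 32760.
Minimum: 17568 at k=1.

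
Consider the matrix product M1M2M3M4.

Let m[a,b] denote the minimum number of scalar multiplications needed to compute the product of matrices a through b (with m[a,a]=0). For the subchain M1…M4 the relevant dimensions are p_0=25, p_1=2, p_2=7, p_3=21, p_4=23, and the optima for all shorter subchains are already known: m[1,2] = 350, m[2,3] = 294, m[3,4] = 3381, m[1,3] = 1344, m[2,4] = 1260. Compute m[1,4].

2410

m[1,4] = min over k∈[1,3] of m[1,k]+m[k+1,4]+p_{0}·p_k·p_{4}.
k=1: 0 + 1260 + 25·2·23 = 2410; k=2: 350 + 3381 + 25·7·23 = 7756; k=3: 1344 + 0 + 25·21·23 = 13419.
Minimum: 2410 at k=1.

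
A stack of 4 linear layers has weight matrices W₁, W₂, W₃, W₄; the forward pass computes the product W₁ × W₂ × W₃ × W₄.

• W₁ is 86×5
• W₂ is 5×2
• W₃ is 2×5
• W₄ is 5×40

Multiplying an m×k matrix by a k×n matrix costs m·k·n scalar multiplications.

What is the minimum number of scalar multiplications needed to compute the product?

Adjacent pairs: W₁W₂ = 86·5·2 = 860; W₂W₃ = 5·2·5 = 50; W₃W₄ = 2·5·40 = 400.
Length 3: W₁..W₃: k=1: 0+50+86·5·5=2200; k=2: 860+0+86·2·5=1720 → min 1720 | W₂..W₄: k=2: 0+400+5·2·40=800; k=3: 50+0+5·5·40=1050 → min 800.
Length 4: W₁..W₄: k=1: 0+800+86·5·40=18000; k=2: 860+400+86·2·40=8140; k=3: 1720+0+86·5·40=18920 → min 8140.
Optimal order: ((W₁ × W₂) × (W₃ × W₄)) with cost 8140.

8140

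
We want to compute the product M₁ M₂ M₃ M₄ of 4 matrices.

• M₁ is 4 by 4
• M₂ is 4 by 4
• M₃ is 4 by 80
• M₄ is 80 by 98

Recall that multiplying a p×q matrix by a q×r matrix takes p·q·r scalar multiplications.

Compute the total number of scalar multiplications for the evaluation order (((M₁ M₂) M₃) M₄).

32704

(M₁ M₂): 4×4 by 4×4 → 4×4, cost 4·4·4 = 64
((M₁ M₂) M₃): 4×4 by 4×80 → 4×80, cost 4·4·80 = 1280; cumulative 1344
(((M₁ M₂) M₃) M₄): 4×80 by 80×98 → 4×98, cost 4·80·98 = 31360; cumulative 32704
Total: 32704 scalar multiplications.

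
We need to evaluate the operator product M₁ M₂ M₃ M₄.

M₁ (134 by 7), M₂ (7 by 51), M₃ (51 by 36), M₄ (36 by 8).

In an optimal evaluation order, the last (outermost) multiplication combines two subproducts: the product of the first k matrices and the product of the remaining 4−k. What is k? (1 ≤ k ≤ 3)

Adjacent pairs: M₁M₂ = 134·7·51 = 47838; M₂M₃ = 7·51·36 = 12852; M₃M₄ = 51·36·8 = 14688.
Length 3: M₁..M₃: k=1: 0+12852+134·7·36=46620; k=2: 47838+0+134·51·36=293862 → min 46620 | M₂..M₄: k=2: 0+14688+7·51·8=17544; k=3: 12852+0+7·36·8=14868 → min 14868.
Top-level splits: k=1: (M₁..M₁)·(M₂..M₄) → 0+14868+134·7·8 = 22372; k=2: (M₁..M₂)·(M₃..M₄) → 47838+14688+134·51·8 = 117198; k=3: (M₁..M₃)·(M₄..M₄) → 46620+0+134·36·8 = 85212.
Best split is after M₁, i.e. k = 1.

1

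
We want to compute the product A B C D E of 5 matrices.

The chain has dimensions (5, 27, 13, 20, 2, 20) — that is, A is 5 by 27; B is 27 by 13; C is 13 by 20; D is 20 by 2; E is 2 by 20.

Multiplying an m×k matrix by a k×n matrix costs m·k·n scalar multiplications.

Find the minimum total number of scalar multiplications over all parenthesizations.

1692

Adjacent pairs: AB = 5·27·13 = 1755; BC = 27·13·20 = 7020; CD = 13·20·2 = 520; DE = 20·2·20 = 800.
Length 3: A..C: k=1: 0+7020+5·27·20=9720; k=2: 1755+0+5·13·20=3055 → min 3055 | B..D: k=2: 0+520+27·13·2=1222; k=3: 7020+0+27·20·2=8100 → min 1222 | C..E: k=3: 0+800+13·20·20=6000; k=4: 520+0+13·2·20=1040 → min 1040.
Length 4: A..D: k=1: 0+1222+5·27·2=1492; k=2: 1755+520+5·13·2=2405; k=3: 3055+0+5·20·2=3255 → min 1492 | B..E: k=2: 0+1040+27·13·20=8060; k=3: 7020+800+27·20·20=18620; k=4: 1222+0+27·2·20=2302 → min 2302.
Length 5: A..E: k=1: 0+2302+5·27·20=5002; k=2: 1755+1040+5·13·20=4095; k=3: 3055+800+5·20·20=5855; k=4: 1492+0+5·2·20=1692 → min 1692.
Optimal order: ((A (B (C D))) E) with cost 1692.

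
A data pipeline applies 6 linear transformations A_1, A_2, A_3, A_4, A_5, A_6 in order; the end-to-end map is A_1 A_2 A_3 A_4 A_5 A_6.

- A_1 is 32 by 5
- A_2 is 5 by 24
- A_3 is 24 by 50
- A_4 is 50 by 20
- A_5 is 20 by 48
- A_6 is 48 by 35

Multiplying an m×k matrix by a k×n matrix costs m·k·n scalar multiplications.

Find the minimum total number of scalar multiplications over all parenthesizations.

Adjacent pairs: A_1A_2 = 32·5·24 = 3840; A_2A_3 = 5·24·50 = 6000; A_3A_4 = 24·50·20 = 24000; A_4A_5 = 50·20·48 = 48000; A_5A_6 = 20·48·35 = 33600.
Length 3: A_1..A_3: k=1: 0+6000+32·5·50=14000; k=2: 3840+0+32·24·50=42240 → min 14000 | A_2..A_4: k=2: 0+24000+5·24·20=26400; k=3: 6000+0+5·50·20=11000 → min 11000 | A_3..A_5: k=3: 0+48000+24·50·48=105600; k=4: 24000+0+24·20·48=47040 → min 47040 | A_4..A_6: k=4: 0+33600+50·20·35=68600; k=5: 48000+0+50·48·35=132000 → min 68600.
Length 4: A_1..A_4: k=1: 0+11000+32·5·20=14200; k=2: 3840+24000+32·24·20=43200; k=3: 14000+0+32·50·20=46000 → min 14200 | A_2..A_5: k=2: 0+47040+5·24·48=52800; k=3: 6000+48000+5·50·48=66000; k=4: 11000+0+5·20·48=15800 → min 15800 | A_3..A_6: k=3: 0+68600+24·50·35=110600; k=4: 24000+33600+24·20·35=74400; k=5: 47040+0+24·48·35=87360 → min 74400.
Length 5: A_1..A_5: k=1: 0+15800+32·5·48=23480; k=2: 3840+47040+32·24·48=87744; k=3: 14000+48000+32·50·48=138800; k=4: 14200+0+32·20·48=44920 → min 23480 | A_2..A_6: k=2: 0+74400+5·24·35=78600; k=3: 6000+68600+5·50·35=83350; k=4: 11000+33600+5·20·35=48100; k=5: 15800+0+5·48·35=24200 → min 24200.
Length 6: A_1..A_6: k=1: 0+24200+32·5·35=29800; k=2: 3840+74400+32·24·35=105120; k=3: 14000+68600+32·50·35=138600; k=4: 14200+33600+32·20·35=70200; k=5: 23480+0+32·48·35=77240 → min 29800.
Optimal order: (A_1 ((((A_2 A_3) A_4) A_5) A_6)) with cost 29800.

29800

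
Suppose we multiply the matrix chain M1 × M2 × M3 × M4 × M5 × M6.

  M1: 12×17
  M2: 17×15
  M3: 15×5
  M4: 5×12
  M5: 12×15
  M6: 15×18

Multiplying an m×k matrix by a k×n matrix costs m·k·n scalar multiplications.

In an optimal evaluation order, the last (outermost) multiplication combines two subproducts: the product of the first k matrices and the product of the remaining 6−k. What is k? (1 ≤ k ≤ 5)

3

Adjacent pairs: M1M2 = 12·17·15 = 3060; M2M3 = 17·15·5 = 1275; M3M4 = 15·5·12 = 900; M4M5 = 5·12·15 = 900; M5M6 = 12·15·18 = 3240.
Length 3: M1..M3: k=1: 0+1275+12·17·5=2295; k=2: 3060+0+12·15·5=3960 → min 2295 | M2..M4: k=2: 0+900+17·15·12=3960; k=3: 1275+0+17·5·12=2295 → min 2295 | M3..M5: k=3: 0+900+15·5·15=2025; k=4: 900+0+15·12·15=3600 → min 2025 | M4..M6: k=4: 0+3240+5·12·18=4320; k=5: 900+0+5·15·18=2250 → min 2250.
Length 4: M1..M4: k=1: 0+2295+12·17·12=4743; k=2: 3060+900+12·15·12=6120; k=3: 2295+0+12·5·12=3015 → min 3015 | M2..M5: k=2: 0+2025+17·15·15=5850; k=3: 1275+900+17·5·15=3450; k=4: 2295+0+17·12·15=5355 → min 3450 | M3..M6: k=3: 0+2250+15·5·18=3600; k=4: 900+3240+15·12·18=7380; k=5: 2025+0+15·15·18=6075 → min 3600.
Length 5: M1..M5: k=1: 0+3450+12·17·15=6510; k=2: 3060+2025+12·15·15=7785; k=3: 2295+900+12·5·15=4095; k=4: 3015+0+12·12·15=5175 → min 4095 | M2..M6: k=2: 0+3600+17·15·18=8190; k=3: 1275+2250+17·5·18=5055; k=4: 2295+3240+17·12·18=9207; k=5: 3450+0+17·15·18=8040 → min 5055.
Top-level splits: k=1: (M1..M1)·(M2..M6) → 0+5055+12·17·18 = 8727; k=2: (M1..M2)·(M3..M6) → 3060+3600+12·15·18 = 9900; k=3: (M1..M3)·(M4..M6) → 2295+2250+12·5·18 = 5625; k=4: (M1..M4)·(M5..M6) → 3015+3240+12·12·18 = 8847; k=5: (M1..M5)·(M6..M6) → 4095+0+12·15·18 = 7335.
Best split is after M3, i.e. k = 3.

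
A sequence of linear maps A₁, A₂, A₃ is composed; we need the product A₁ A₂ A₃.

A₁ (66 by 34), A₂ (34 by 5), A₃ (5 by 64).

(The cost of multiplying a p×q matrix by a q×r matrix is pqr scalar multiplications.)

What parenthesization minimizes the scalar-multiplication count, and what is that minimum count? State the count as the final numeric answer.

(A₁ (A₂ A₃)): cost 154496.
((A₁ A₂) A₃): cost 32340.
Optimal: ((A₁ A₂) A₃) with cost 32340.

32340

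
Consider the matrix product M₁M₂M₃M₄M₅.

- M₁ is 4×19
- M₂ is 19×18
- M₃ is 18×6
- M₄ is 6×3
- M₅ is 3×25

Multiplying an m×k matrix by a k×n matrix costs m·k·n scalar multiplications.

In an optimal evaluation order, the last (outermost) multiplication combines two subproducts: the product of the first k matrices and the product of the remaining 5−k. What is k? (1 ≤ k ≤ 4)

4

Adjacent pairs: M₁M₂ = 4·19·18 = 1368; M₂M₃ = 19·18·6 = 2052; M₃M₄ = 18·6·3 = 324; M₄M₅ = 6·3·25 = 450.
Length 3: M₁..M₃: k=1: 0+2052+4·19·6=2508; k=2: 1368+0+4·18·6=1800 → min 1800 | M₂..M₄: k=2: 0+324+19·18·3=1350; k=3: 2052+0+19·6·3=2394 → min 1350 | M₃..M₅: k=3: 0+450+18·6·25=3150; k=4: 324+0+18·3·25=1674 → min 1674.
Length 4: M₁..M₄: k=1: 0+1350+4·19·3=1578; k=2: 1368+324+4·18·3=1908; k=3: 1800+0+4·6·3=1872 → min 1578 | M₂..M₅: k=2: 0+1674+19·18·25=10224; k=3: 2052+450+19·6·25=5352; k=4: 1350+0+19·3·25=2775 → min 2775.
Top-level splits: k=1: (M₁..M₁)·(M₂..M₅) → 0+2775+4·19·25 = 4675; k=2: (M₁..M₂)·(M₃..M₅) → 1368+1674+4·18·25 = 4842; k=3: (M₁..M₃)·(M₄..M₅) → 1800+450+4·6·25 = 2850; k=4: (M₁..M₄)·(M₅..M₅) → 1578+0+4·3·25 = 1878.
Best split is after M₄, i.e. k = 4.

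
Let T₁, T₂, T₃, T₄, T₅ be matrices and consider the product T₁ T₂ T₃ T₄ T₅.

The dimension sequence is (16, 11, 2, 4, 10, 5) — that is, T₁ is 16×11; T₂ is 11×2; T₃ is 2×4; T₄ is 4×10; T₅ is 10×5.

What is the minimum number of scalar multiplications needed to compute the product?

Adjacent pairs: T₁T₂ = 16·11·2 = 352; T₂T₃ = 11·2·4 = 88; T₃T₄ = 2·4·10 = 80; T₄T₅ = 4·10·5 = 200.
Length 3: T₁..T₃: k=1: 0+88+16·11·4=792; k=2: 352+0+16·2·4=480 → min 480 | T₂..T₄: k=2: 0+80+11·2·10=300; k=3: 88+0+11·4·10=528 → min 300 | T₃..T₅: k=3: 0+200+2·4·5=240; k=4: 80+0+2·10·5=180 → min 180.
Length 4: T₁..T₄: k=1: 0+300+16·11·10=2060; k=2: 352+80+16·2·10=752; k=3: 480+0+16·4·10=1120 → min 752 | T₂..T₅: k=2: 0+180+11·2·5=290; k=3: 88+200+11·4·5=508; k=4: 300+0+11·10·5=850 → min 290.
Length 5: T₁..T₅: k=1: 0+290+16·11·5=1170; k=2: 352+180+16·2·5=692; k=3: 480+200+16·4·5=1000; k=4: 752+0+16·10·5=1552 → min 692.
Optimal order: ((T₁ T₂) ((T₃ T₄) T₅)) with cost 692.

692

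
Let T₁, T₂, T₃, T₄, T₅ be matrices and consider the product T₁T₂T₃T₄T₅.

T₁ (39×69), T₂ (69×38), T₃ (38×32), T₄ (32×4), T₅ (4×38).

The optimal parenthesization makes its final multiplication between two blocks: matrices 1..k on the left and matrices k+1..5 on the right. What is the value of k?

4

Adjacent pairs: T₁T₂ = 39·69·38 = 102258; T₂T₃ = 69·38·32 = 83904; T₃T₄ = 38·32·4 = 4864; T₄T₅ = 32·4·38 = 4864.
Length 3: T₁..T₃: k=1: 0+83904+39·69·32=170016; k=2: 102258+0+39·38·32=149682 → min 149682 | T₂..T₄: k=2: 0+4864+69·38·4=15352; k=3: 83904+0+69·32·4=92736 → min 15352 | T₃..T₅: k=3: 0+4864+38·32·38=51072; k=4: 4864+0+38·4·38=10640 → min 10640.
Length 4: T₁..T₄: k=1: 0+15352+39·69·4=26116; k=2: 102258+4864+39·38·4=113050; k=3: 149682+0+39·32·4=154674 → min 26116 | T₂..T₅: k=2: 0+10640+69·38·38=110276; k=3: 83904+4864+69·32·38=172672; k=4: 15352+0+69·4·38=25840 → min 25840.
Top-level splits: k=1: (T₁..T₁)·(T₂..T₅) → 0+25840+39·69·38 = 128098; k=2: (T₁..T₂)·(T₃..T₅) → 102258+10640+39·38·38 = 169214; k=3: (T₁..T₃)·(T₄..T₅) → 149682+4864+39·32·38 = 201970; k=4: (T₁..T₄)·(T₅..T₅) → 26116+0+39·4·38 = 32044.
Best split is after T₄, i.e. k = 4.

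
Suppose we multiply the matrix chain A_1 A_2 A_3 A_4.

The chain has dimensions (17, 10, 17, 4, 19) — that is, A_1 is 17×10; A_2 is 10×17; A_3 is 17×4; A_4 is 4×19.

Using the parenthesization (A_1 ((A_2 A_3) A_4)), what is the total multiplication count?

4670

(A_2 A_3): 10×17 by 17×4 → 10×4, cost 10·17·4 = 680
((A_2 A_3) A_4): 10×4 by 4×19 → 10×19, cost 10·4·19 = 760; cumulative 1440
(A_1 ((A_2 A_3) A_4)): 17×10 by 10×19 → 17×19, cost 17·10·19 = 3230; cumulative 4670
Total: 4670 scalar multiplications.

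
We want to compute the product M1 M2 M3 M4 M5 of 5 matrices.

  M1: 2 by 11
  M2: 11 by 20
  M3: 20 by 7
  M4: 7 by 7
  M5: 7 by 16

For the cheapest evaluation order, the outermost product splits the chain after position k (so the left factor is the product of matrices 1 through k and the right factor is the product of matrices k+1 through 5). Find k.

4

Adjacent pairs: M1M2 = 2·11·20 = 440; M2M3 = 11·20·7 = 1540; M3M4 = 20·7·7 = 980; M4M5 = 7·7·16 = 784.
Length 3: M1..M3: k=1: 0+1540+2·11·7=1694; k=2: 440+0+2·20·7=720 → min 720 | M2..M4: k=2: 0+980+11·20·7=2520; k=3: 1540+0+11·7·7=2079 → min 2079 | M3..M5: k=3: 0+784+20·7·16=3024; k=4: 980+0+20·7·16=3220 → min 3024.
Length 4: M1..M4: k=1: 0+2079+2·11·7=2233; k=2: 440+980+2·20·7=1700; k=3: 720+0+2·7·7=818 → min 818 | M2..M5: k=2: 0+3024+11·20·16=6544; k=3: 1540+784+11·7·16=3556; k=4: 2079+0+11·7·16=3311 → min 3311.
Top-level splits: k=1: (M1..M1)·(M2..M5) → 0+3311+2·11·16 = 3663; k=2: (M1..M2)·(M3..M5) → 440+3024+2·20·16 = 4104; k=3: (M1..M3)·(M4..M5) → 720+784+2·7·16 = 1728; k=4: (M1..M4)·(M5..M5) → 818+0+2·7·16 = 1042.
Best split is after M4, i.e. k = 4.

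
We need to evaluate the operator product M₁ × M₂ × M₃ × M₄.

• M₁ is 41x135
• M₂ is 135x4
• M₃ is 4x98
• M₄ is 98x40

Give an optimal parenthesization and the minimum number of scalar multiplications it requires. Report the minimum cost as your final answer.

Adjacent pairs: M₁M₂ = 41·135·4 = 22140; M₂M₃ = 135·4·98 = 52920; M₃M₄ = 4·98·40 = 15680.
Length 3: M₁..M₃: k=1: 0+52920+41·135·98=595350; k=2: 22140+0+41·4·98=38212 → min 38212 | M₂..M₄: k=2: 0+15680+135·4·40=37280; k=3: 52920+0+135·98·40=582120 → min 37280.
Length 4: M₁..M₄: k=1: 0+37280+41·135·40=258680; k=2: 22140+15680+41·4·40=44380; k=3: 38212+0+41·98·40=198932 → min 44380.
Optimal parenthesization: ((M₁ × M₂) × (M₃ × M₄)) with cost 44380.

44380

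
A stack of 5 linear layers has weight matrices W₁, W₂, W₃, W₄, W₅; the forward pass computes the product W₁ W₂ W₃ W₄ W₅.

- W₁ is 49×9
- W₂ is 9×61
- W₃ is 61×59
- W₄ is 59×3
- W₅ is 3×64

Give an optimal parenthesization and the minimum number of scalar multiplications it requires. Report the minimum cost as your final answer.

23175

Adjacent pairs: W₁W₂ = 49·9·61 = 26901; W₂W₃ = 9·61·59 = 32391; W₃W₄ = 61·59·3 = 10797; W₄W₅ = 59·3·64 = 11328.
Length 3: W₁..W₃: k=1: 0+32391+49·9·59=58410; k=2: 26901+0+49·61·59=203252 → min 58410 | W₂..W₄: k=2: 0+10797+9·61·3=12444; k=3: 32391+0+9·59·3=33984 → min 12444 | W₃..W₅: k=3: 0+11328+61·59·64=241664; k=4: 10797+0+61·3·64=22509 → min 22509.
Length 4: W₁..W₄: k=1: 0+12444+49·9·3=13767; k=2: 26901+10797+49·61·3=46665; k=3: 58410+0+49·59·3=67083 → min 13767 | W₂..W₅: k=2: 0+22509+9·61·64=57645; k=3: 32391+11328+9·59·64=77703; k=4: 12444+0+9·3·64=14172 → min 14172.
Length 5: W₁..W₅: k=1: 0+14172+49·9·64=42396; k=2: 26901+22509+49·61·64=240706; k=3: 58410+11328+49·59·64=254762; k=4: 13767+0+49·3·64=23175 → min 23175.
Optimal parenthesization: ((W₁ (W₂ (W₃ W₄))) W₅) with cost 23175.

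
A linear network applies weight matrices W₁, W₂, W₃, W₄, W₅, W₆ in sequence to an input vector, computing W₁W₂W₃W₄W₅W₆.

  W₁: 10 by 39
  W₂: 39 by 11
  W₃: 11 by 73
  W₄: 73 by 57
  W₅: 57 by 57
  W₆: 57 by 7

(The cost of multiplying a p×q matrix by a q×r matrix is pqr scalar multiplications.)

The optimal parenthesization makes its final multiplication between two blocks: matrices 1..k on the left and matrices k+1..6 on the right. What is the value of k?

Adjacent pairs: W₁W₂ = 10·39·11 = 4290; W₂W₃ = 39·11·73 = 31317; W₃W₄ = 11·73·57 = 45771; W₄W₅ = 73·57·57 = 237177; W₅W₆ = 57·57·7 = 22743.
Length 3: W₁..W₃: k=1: 0+31317+10·39·73=59787; k=2: 4290+0+10·11·73=12320 → min 12320 | W₂..W₄: k=2: 0+45771+39·11·57=70224; k=3: 31317+0+39·73·57=193596 → min 70224 | W₃..W₅: k=3: 0+237177+11·73·57=282948; k=4: 45771+0+11·57·57=81510 → min 81510 | W₄..W₆: k=4: 0+22743+73·57·7=51870; k=5: 237177+0+73·57·7=266304 → min 51870.
Length 4: W₁..W₄: k=1: 0+70224+10·39·57=92454; k=2: 4290+45771+10·11·57=56331; k=3: 12320+0+10·73·57=53930 → min 53930 | W₂..W₅: k=2: 0+81510+39·11·57=105963; k=3: 31317+237177+39·73·57=430773; k=4: 70224+0+39·57·57=196935 → min 105963 | W₃..W₆: k=3: 0+51870+11·73·7=57491; k=4: 45771+22743+11·57·7=72903; k=5: 81510+0+11·57·7=85899 → min 57491.
Length 5: W₁..W₅: k=1: 0+105963+10·39·57=128193; k=2: 4290+81510+10·11·57=92070; k=3: 12320+237177+10·73·57=291107; k=4: 53930+0+10·57·57=86420 → min 86420 | W₂..W₆: k=2: 0+57491+39·11·7=60494; k=3: 31317+51870+39·73·7=103116; k=4: 70224+22743+39·57·7=108528; k=5: 105963+0+39·57·7=121524 → min 60494.
Top-level splits: k=1: (W₁..W₁)·(W₂..W₆) → 0+60494+10·39·7 = 63224; k=2: (W₁..W₂)·(W₃..W₆) → 4290+57491+10·11·7 = 62551; k=3: (W₁..W₃)·(W₄..W₆) → 12320+51870+10·73·7 = 69300; k=4: (W₁..W₄)·(W₅..W₆) → 53930+22743+10·57·7 = 80663; k=5: (W₁..W₅)·(W₆..W₆) → 86420+0+10·57·7 = 90410.
Best split is after W₂, i.e. k = 2.

2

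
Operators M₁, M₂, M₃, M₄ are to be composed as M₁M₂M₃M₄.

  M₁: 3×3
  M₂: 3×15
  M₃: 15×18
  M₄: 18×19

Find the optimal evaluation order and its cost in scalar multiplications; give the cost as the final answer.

Adjacent pairs: M₁M₂ = 3·3·15 = 135; M₂M₃ = 3·15·18 = 810; M₃M₄ = 15·18·19 = 5130.
Length 3: M₁..M₃: k=1: 0+810+3·3·18=972; k=2: 135+0+3·15·18=945 → min 945 | M₂..M₄: k=2: 0+5130+3·15·19=5985; k=3: 810+0+3·18·19=1836 → min 1836.
Length 4: M₁..M₄: k=1: 0+1836+3·3·19=2007; k=2: 135+5130+3·15·19=6120; k=3: 945+0+3·18·19=1971 → min 1971.
Optimal parenthesization: (((M₁M₂)M₃)M₄) with cost 1971.

1971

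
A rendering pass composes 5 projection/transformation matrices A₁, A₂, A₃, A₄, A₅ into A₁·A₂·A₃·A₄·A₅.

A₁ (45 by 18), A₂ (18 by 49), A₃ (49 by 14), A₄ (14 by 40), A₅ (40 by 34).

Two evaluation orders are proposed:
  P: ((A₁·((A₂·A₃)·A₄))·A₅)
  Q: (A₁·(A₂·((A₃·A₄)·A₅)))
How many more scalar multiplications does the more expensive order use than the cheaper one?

Order P = ((A₁·((A₂·A₃)·A₄))·A₅): (A₂·A₃): 18×49 by 49×14 → 18×14, cost 18·49·14 = 12348; ((A₂·A₃)·A₄): 18×14 by 14×40 → 18×40, cost 18·14·40 = 10080; cumulative 22428; (A₁·((A₂·A₃)·A₄)): 45×18 by 18×40 → 45×40, cost 45·18·40 = 32400; cumulative 54828; ((A₁·((A₂·A₃)·A₄))·A₅): 45×40 by 40×34 → 45×34, cost 45·40·34 = 61200; cumulative 116028. Total 116028.
Order Q = (A₁·(A₂·((A₃·A₄)·A₅))): (A₃·A₄): 49×14 by 14×40 → 49×40, cost 49·14·40 = 27440; ((A₃·A₄)·A₅): 49×40 by 40×34 → 49×34, cost 49·40·34 = 66640; cumulative 94080; (A₂·((A₃·A₄)·A₅)): 18×49 by 49×34 → 18×34, cost 18·49·34 = 29988; cumulative 124068; (A₁·(A₂·((A₃·A₄)·A₅))): 45×18 by 18×34 → 45×34, cost 45·18·34 = 27540; cumulative 151608. Total 151608.
Difference: |116028 − 151608| = 35580.

35580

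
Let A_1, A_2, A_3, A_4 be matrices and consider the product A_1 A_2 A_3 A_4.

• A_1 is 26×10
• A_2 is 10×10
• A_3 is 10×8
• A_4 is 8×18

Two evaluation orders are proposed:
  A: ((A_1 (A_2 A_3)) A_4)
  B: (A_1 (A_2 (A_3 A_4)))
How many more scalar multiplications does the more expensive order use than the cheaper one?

Order A = ((A_1 (A_2 A_3)) A_4): (A_2 A_3): 10×10 by 10×8 → 10×8, cost 10·10·8 = 800; (A_1 (A_2 A_3)): 26×10 by 10×8 → 26×8, cost 26·10·8 = 2080; cumulative 2880; ((A_1 (A_2 A_3)) A_4): 26×8 by 8×18 → 26×18, cost 26·8·18 = 3744; cumulative 6624. Total 6624.
Order B = (A_1 (A_2 (A_3 A_4))): (A_3 A_4): 10×8 by 8×18 → 10×18, cost 10·8·18 = 1440; (A_2 (A_3 A_4)): 10×10 by 10×18 → 10×18, cost 10·10·18 = 1800; cumulative 3240; (A_1 (A_2 (A_3 A_4))): 26×10 by 10×18 → 26×18, cost 26·10·18 = 4680; cumulative 7920. Total 7920.
Difference: |6624 − 7920| = 1296.

1296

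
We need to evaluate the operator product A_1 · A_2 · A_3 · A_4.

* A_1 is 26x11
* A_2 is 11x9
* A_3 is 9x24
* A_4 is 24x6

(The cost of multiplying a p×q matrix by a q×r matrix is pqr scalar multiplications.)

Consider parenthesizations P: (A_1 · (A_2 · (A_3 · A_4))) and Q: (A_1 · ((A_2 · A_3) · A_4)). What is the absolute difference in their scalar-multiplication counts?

2070

Order P = (A_1 · (A_2 · (A_3 · A_4))): (A_3 · A_4): 9×24 by 24×6 → 9×6, cost 9·24·6 = 1296; (A_2 · (A_3 · A_4)): 11×9 by 9×6 → 11×6, cost 11·9·6 = 594; cumulative 1890; (A_1 · (A_2 · (A_3 · A_4))): 26×11 by 11×6 → 26×6, cost 26·11·6 = 1716; cumulative 3606. Total 3606.
Order Q = (A_1 · ((A_2 · A_3) · A_4)): (A_2 · A_3): 11×9 by 9×24 → 11×24, cost 11·9·24 = 2376; ((A_2 · A_3) · A_4): 11×24 by 24×6 → 11×6, cost 11·24·6 = 1584; cumulative 3960; (A_1 · ((A_2 · A_3) · A_4)): 26×11 by 11×6 → 26×6, cost 26·11·6 = 1716; cumulative 5676. Total 5676.
Difference: |3606 − 5676| = 2070.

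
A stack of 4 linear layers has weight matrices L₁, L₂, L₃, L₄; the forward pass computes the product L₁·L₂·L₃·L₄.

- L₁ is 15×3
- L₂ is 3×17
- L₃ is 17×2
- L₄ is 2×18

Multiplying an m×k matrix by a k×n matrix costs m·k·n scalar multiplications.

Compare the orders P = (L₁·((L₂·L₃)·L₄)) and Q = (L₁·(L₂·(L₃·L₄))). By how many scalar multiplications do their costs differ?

Order P = (L₁·((L₂·L₃)·L₄)): (L₂·L₃): 3×17 by 17×2 → 3×2, cost 3·17·2 = 102; ((L₂·L₃)·L₄): 3×2 by 2×18 → 3×18, cost 3·2·18 = 108; cumulative 210; (L₁·((L₂·L₃)·L₄)): 15×3 by 3×18 → 15×18, cost 15·3·18 = 810; cumulative 1020. Total 1020.
Order Q = (L₁·(L₂·(L₃·L₄))): (L₃·L₄): 17×2 by 2×18 → 17×18, cost 17·2·18 = 612; (L₂·(L₃·L₄)): 3×17 by 17×18 → 3×18, cost 3·17·18 = 918; cumulative 1530; (L₁·(L₂·(L₃·L₄))): 15×3 by 3×18 → 15×18, cost 15·3·18 = 810; cumulative 2340. Total 2340.
Difference: |1020 − 2340| = 1320.

1320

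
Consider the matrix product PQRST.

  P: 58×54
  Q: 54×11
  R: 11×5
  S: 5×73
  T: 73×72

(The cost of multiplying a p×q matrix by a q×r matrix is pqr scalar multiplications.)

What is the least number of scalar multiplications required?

Adjacent pairs: PQ = 58·54·11 = 34452; QR = 54·11·5 = 2970; RS = 11·5·73 = 4015; ST = 5·73·72 = 26280.
Length 3: P..R: k=1: 0+2970+58·54·5=18630; k=2: 34452+0+58·11·5=37642 → min 18630 | Q..S: k=2: 0+4015+54·11·73=47377; k=3: 2970+0+54·5·73=22680 → min 22680 | R..T: k=3: 0+26280+11·5·72=30240; k=4: 4015+0+11·73·72=61831 → min 30240.
Length 4: P..S: k=1: 0+22680+58·54·73=251316; k=2: 34452+4015+58·11·73=85041; k=3: 18630+0+58·5·73=39800 → min 39800 | Q..T: k=2: 0+30240+54·11·72=73008; k=3: 2970+26280+54·5·72=48690; k=4: 22680+0+54·73·72=306504 → min 48690.
Length 5: P..T: k=1: 0+48690+58·54·72=274194; k=2: 34452+30240+58·11·72=110628; k=3: 18630+26280+58·5·72=65790; k=4: 39800+0+58·73·72=344648 → min 65790.
Optimal order: ((P(QR))(ST)) with cost 65790.

65790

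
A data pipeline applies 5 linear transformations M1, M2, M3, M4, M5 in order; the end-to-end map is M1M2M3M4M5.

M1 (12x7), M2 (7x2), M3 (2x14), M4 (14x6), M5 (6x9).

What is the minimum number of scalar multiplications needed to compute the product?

660

Adjacent pairs: M1M2 = 12·7·2 = 168; M2M3 = 7·2·14 = 196; M3M4 = 2·14·6 = 168; M4M5 = 14·6·9 = 756.
Length 3: M1..M3: k=1: 0+196+12·7·14=1372; k=2: 168+0+12·2·14=504 → min 504 | M2..M4: k=2: 0+168+7·2·6=252; k=3: 196+0+7·14·6=784 → min 252 | M3..M5: k=3: 0+756+2·14·9=1008; k=4: 168+0+2·6·9=276 → min 276.
Length 4: M1..M4: k=1: 0+252+12·7·6=756; k=2: 168+168+12·2·6=480; k=3: 504+0+12·14·6=1512 → min 480 | M2..M5: k=2: 0+276+7·2·9=402; k=3: 196+756+7·14·9=1834; k=4: 252+0+7·6·9=630 → min 402.
Length 5: M1..M5: k=1: 0+402+12·7·9=1158; k=2: 168+276+12·2·9=660; k=3: 504+756+12·14·9=2772; k=4: 480+0+12·6·9=1128 → min 660.
Optimal order: ((M1M2)((M3M4)M5)) with cost 660.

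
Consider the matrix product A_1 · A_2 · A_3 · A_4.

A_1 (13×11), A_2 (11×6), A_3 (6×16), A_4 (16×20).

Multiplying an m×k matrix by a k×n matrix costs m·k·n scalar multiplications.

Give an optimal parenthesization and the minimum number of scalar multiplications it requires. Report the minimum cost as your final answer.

Adjacent pairs: A_1A_2 = 13·11·6 = 858; A_2A_3 = 11·6·16 = 1056; A_3A_4 = 6·16·20 = 1920.
Length 3: A_1..A_3: k=1: 0+1056+13·11·16=3344; k=2: 858+0+13·6·16=2106 → min 2106 | A_2..A_4: k=2: 0+1920+11·6·20=3240; k=3: 1056+0+11·16·20=4576 → min 3240.
Length 4: A_1..A_4: k=1: 0+3240+13·11·20=6100; k=2: 858+1920+13·6·20=4338; k=3: 2106+0+13·16·20=6266 → min 4338.
Optimal parenthesization: ((A_1 · A_2) · (A_3 · A_4)) with cost 4338.

4338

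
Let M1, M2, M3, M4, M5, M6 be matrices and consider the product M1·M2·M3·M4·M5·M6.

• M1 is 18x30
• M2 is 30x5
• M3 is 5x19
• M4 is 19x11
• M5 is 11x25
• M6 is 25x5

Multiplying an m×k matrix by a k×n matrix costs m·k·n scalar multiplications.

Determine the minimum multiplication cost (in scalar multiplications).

5845

Adjacent pairs: M1M2 = 18·30·5 = 2700; M2M3 = 30·5·19 = 2850; M3M4 = 5·19·11 = 1045; M4M5 = 19·11·25 = 5225; M5M6 = 11·25·5 = 1375.
Length 3: M1..M3: k=1: 0+2850+18·30·19=13110; k=2: 2700+0+18·5·19=4410 → min 4410 | M2..M4: k=2: 0+1045+30·5·11=2695; k=3: 2850+0+30·19·11=9120 → min 2695 | M3..M5: k=3: 0+5225+5·19·25=7600; k=4: 1045+0+5·11·25=2420 → min 2420 | M4..M6: k=4: 0+1375+19·11·5=2420; k=5: 5225+0+19·25·5=7600 → min 2420.
Length 4: M1..M4: k=1: 0+2695+18·30·11=8635; k=2: 2700+1045+18·5·11=4735; k=3: 4410+0+18·19·11=8172 → min 4735 | M2..M5: k=2: 0+2420+30·5·25=6170; k=3: 2850+5225+30·19·25=22325; k=4: 2695+0+30·11·25=10945 → min 6170 | M3..M6: k=3: 0+2420+5·19·5=2895; k=4: 1045+1375+5·11·5=2695; k=5: 2420+0+5·25·5=3045 → min 2695.
Length 5: M1..M5: k=1: 0+6170+18·30·25=19670; k=2: 2700+2420+18·5·25=7370; k=3: 4410+5225+18·19·25=18185; k=4: 4735+0+18·11·25=9685 → min 7370 | M2..M6: k=2: 0+2695+30·5·5=3445; k=3: 2850+2420+30·19·5=8120; k=4: 2695+1375+30·11·5=5720; k=5: 6170+0+30·25·5=9920 → min 3445.
Length 6: M1..M6: k=1: 0+3445+18·30·5=6145; k=2: 2700+2695+18·5·5=5845; k=3: 4410+2420+18·19·5=8540; k=4: 4735+1375+18·11·5=7100; k=5: 7370+0+18·25·5=9620 → min 5845.
Optimal order: ((M1·M2)·((M3·M4)·(M5·M6))) with cost 5845.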